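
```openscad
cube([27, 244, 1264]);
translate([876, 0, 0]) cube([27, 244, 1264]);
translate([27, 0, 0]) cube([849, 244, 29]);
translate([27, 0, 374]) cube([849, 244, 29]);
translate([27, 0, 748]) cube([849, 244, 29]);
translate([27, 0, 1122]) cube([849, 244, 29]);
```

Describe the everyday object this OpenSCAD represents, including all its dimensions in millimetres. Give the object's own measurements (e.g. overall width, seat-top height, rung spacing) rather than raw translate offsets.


An open bookshelf. Two side panels, each 27 mm thick, 244 mm deep and 1264 mm tall, stand 903 mm apart (outside-to-outside). Between them sit 4 shelves, each 29 mm thick and 244 mm deep, spanning the full gap between the sides. The bottom shelf rests on the floor (its underside at z = 0) and the clear gap between one shelf's top and the next shelf's underside is 345 mm.


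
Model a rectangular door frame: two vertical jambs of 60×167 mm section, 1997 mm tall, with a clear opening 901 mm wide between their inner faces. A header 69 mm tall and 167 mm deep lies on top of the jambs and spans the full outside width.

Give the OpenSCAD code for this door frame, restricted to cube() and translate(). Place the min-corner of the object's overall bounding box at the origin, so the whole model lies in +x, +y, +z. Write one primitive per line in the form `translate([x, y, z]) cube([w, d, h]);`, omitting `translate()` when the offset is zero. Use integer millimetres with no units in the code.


cube([60, 167, 1997]);
translate([961, 0, 0]) cube([60, 167, 1997]);
translate([0, 0, 1997]) cube([1021, 167, 69]);


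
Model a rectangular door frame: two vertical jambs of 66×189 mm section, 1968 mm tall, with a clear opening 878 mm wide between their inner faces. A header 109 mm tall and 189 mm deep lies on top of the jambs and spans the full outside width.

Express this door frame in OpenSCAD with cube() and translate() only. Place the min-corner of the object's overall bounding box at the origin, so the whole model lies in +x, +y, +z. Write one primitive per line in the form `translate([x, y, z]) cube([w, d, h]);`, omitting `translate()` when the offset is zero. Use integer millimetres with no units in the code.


cube([66, 189, 1968]);
translate([944, 0, 0]) cube([66, 189, 1968]);
translate([0, 0, 1968]) cube([1010, 189, 109]);


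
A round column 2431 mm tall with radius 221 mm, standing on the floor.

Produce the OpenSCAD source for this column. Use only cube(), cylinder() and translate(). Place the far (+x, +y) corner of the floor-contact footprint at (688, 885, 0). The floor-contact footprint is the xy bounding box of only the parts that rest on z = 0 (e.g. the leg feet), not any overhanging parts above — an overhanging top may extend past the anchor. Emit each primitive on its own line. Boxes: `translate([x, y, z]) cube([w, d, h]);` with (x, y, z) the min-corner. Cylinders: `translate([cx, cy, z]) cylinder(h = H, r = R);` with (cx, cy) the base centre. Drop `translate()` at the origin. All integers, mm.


translate([467, 664, 0]) cylinder(h = 2431, r = 221);


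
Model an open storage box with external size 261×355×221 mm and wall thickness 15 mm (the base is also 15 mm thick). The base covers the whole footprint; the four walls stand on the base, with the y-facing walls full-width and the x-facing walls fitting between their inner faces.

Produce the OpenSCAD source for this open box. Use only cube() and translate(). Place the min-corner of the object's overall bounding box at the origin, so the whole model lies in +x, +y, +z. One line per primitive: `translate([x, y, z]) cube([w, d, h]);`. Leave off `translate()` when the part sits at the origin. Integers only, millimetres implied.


cube([261, 355, 15]);
translate([0, 0, 15]) cube([261, 15, 206]);
translate([0, 340, 15]) cube([261, 15, 206]);
translate([0, 15, 15]) cube([15, 325, 206]);
translate([246, 15, 15]) cube([15, 325, 206]);


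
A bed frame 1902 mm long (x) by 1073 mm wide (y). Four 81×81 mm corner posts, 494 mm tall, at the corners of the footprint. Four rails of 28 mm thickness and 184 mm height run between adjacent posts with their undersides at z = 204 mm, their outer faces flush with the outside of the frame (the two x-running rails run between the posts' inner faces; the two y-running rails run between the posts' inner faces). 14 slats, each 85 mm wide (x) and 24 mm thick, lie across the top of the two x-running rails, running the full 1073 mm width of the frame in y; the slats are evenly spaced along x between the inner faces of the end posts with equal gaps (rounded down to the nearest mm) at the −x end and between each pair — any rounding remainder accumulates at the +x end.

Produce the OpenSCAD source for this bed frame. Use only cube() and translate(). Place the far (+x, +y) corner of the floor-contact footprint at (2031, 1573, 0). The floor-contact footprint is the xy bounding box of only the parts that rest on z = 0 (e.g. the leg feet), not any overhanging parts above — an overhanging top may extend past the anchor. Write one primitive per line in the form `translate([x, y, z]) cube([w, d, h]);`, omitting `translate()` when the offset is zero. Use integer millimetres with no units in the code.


translate([129, 500, 0]) cube([81, 81, 494]);
translate([129, 1492, 0]) cube([81, 81, 494]);
translate([1950, 500, 0]) cube([81, 81, 494]);
translate([1950, 1492, 0]) cube([81, 81, 494]);
translate([210, 500, 204]) cube([1740, 28, 184]);
translate([210, 1545, 204]) cube([1740, 28, 184]);
translate([129, 581, 204]) cube([28, 911, 184]);
translate([2003, 581, 204]) cube([28, 911, 184]);
translate([246, 500, 388]) cube([85, 1073, 24]);
translate([367, 500, 388]) cube([85, 1073, 24]);
translate([488, 500, 388]) cube([85, 1073, 24]);
translate([609, 500, 388]) cube([85, 1073, 24]);
translate([730, 500, 388]) cube([85, 1073, 24]);
translate([851, 500, 388]) cube([85, 1073, 24]);
translate([972, 500, 388]) cube([85, 1073, 24]);
translate([1093, 500, 388]) cube([85, 1073, 24]);
translate([1214, 500, 388]) cube([85, 1073, 24]);
translate([1335, 500, 388]) cube([85, 1073, 24]);
translate([1456, 500, 388]) cube([85, 1073, 24]);
translate([1577, 500, 388]) cube([85, 1073, 24]);
translate([1698, 500, 388]) cube([85, 1073, 24]);
translate([1819, 500, 388]) cube([85, 1073, 24]);


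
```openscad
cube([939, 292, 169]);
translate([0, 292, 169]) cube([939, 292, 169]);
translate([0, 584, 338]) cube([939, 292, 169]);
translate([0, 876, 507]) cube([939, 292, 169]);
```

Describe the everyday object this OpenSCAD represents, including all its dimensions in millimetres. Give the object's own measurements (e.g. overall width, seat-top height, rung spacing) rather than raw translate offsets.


A straight staircase of 4 solid steps. Each step is 939 mm wide (x), 292 mm deep (y, the going) and 169 mm tall (the rise). The first step rests on the floor; each subsequent step sits one going further in +y and one rise higher in +z, directly behind and above the previous step with no overlap.


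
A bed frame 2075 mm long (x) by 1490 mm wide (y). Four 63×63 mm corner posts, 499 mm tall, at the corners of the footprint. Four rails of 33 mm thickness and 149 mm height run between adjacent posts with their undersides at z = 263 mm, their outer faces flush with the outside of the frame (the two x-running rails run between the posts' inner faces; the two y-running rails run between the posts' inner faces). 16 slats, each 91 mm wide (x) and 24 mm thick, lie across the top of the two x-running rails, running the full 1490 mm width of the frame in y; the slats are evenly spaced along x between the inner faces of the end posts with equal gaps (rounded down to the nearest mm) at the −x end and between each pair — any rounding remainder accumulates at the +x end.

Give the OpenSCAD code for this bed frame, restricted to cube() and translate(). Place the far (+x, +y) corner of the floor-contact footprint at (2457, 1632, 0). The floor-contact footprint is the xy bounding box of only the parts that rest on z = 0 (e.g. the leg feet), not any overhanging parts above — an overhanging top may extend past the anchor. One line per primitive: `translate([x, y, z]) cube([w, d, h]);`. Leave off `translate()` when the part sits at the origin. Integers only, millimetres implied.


translate([382, 142, 0]) cube([63, 63, 499]);
translate([382, 1569, 0]) cube([63, 63, 499]);
translate([2394, 142, 0]) cube([63, 63, 499]);
translate([2394, 1569, 0]) cube([63, 63, 499]);
translate([445, 142, 263]) cube([1949, 33, 149]);
translate([445, 1599, 263]) cube([1949, 33, 149]);
translate([382, 205, 263]) cube([33, 1364, 149]);
translate([2424, 205, 263]) cube([33, 1364, 149]);
translate([474, 142, 412]) cube([91, 1490, 24]);
translate([594, 142, 412]) cube([91, 1490, 24]);
translate([714, 142, 412]) cube([91, 1490, 24]);
translate([834, 142, 412]) cube([91, 1490, 24]);
translate([954, 142, 412]) cube([91, 1490, 24]);
translate([1074, 142, 412]) cube([91, 1490, 24]);
translate([1194, 142, 412]) cube([91, 1490, 24]);
translate([1314, 142, 412]) cube([91, 1490, 24]);
translate([1434, 142, 412]) cube([91, 1490, 24]);
translate([1554, 142, 412]) cube([91, 1490, 24]);
translate([1674, 142, 412]) cube([91, 1490, 24]);
translate([1794, 142, 412]) cube([91, 1490, 24]);
translate([1914, 142, 412]) cube([91, 1490, 24]);
translate([2034, 142, 412]) cube([91, 1490, 24]);
translate([2154, 142, 412]) cube([91, 1490, 24]);
translate([2274, 142, 412]) cube([91, 1490, 24]);


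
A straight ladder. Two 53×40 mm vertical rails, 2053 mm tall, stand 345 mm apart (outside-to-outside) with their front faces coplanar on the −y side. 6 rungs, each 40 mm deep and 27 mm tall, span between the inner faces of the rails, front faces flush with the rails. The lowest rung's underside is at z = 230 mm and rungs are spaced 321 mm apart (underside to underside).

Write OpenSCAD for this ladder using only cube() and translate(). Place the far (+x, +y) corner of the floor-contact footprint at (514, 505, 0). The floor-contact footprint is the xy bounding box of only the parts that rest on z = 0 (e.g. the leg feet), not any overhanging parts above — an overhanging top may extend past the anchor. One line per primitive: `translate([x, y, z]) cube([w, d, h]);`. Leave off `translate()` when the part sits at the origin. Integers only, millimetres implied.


translate([169, 465, 0]) cube([53, 40, 2053]);
translate([461, 465, 0]) cube([53, 40, 2053]);
translate([222, 465, 230]) cube([239, 40, 27]);
translate([222, 465, 551]) cube([239, 40, 27]);
translate([222, 465, 872]) cube([239, 40, 27]);
translate([222, 465, 1193]) cube([239, 40, 27]);
translate([222, 465, 1514]) cube([239, 40, 27]);
translate([222, 465, 1835]) cube([239, 40, 27]);


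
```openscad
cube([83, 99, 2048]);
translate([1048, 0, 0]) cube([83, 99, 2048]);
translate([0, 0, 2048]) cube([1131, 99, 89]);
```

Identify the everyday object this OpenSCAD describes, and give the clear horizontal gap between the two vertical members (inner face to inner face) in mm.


A door frame. The clear opening width is 965 mm.

Two 2048 mm tall posts with a header on top — a door frame. The left jamb is 83 mm wide at x = 0; the right jamb starts at x = 1048. The clear opening is 1048 − 83 = 965 mm.


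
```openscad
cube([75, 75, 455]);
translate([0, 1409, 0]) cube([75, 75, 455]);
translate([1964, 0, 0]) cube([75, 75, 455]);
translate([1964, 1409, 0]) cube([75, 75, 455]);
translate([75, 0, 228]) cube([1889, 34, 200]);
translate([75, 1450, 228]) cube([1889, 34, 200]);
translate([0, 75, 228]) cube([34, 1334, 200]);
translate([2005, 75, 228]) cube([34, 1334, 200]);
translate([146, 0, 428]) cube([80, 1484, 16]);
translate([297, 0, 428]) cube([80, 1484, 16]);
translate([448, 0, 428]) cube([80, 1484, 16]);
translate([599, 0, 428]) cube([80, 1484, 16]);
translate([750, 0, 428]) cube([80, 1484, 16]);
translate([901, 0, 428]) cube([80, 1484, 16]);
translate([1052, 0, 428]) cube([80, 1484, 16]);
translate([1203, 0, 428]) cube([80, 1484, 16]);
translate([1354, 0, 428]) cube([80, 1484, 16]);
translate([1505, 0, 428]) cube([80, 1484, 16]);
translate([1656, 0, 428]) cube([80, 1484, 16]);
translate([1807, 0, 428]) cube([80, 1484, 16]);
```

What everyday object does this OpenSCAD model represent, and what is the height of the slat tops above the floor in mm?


A bed frame. The slat-top height is 444 mm.

Four posts, four rails, and a row of slats — a bed frame. Slats sit on the rails at z = 228 + 200 = 428; with slat thickness 16, the top is 444 mm.


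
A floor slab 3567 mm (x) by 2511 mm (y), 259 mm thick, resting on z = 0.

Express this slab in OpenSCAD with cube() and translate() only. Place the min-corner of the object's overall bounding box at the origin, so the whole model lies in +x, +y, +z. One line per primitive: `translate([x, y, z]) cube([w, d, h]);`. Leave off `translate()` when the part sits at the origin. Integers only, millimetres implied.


cube([3567, 2511, 259]);


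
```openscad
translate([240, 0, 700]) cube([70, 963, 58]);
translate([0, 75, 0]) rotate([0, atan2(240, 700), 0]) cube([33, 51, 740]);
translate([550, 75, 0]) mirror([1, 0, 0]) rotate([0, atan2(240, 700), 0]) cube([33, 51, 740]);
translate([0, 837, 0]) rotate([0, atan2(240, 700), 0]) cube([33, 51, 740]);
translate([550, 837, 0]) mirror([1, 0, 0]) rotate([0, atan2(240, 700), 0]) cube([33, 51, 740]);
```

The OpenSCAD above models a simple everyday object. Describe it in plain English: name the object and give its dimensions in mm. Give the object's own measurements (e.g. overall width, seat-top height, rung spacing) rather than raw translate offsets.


A sawhorse. A 70×963×58 mm beam (x, y, z) sits on two A-frame leg pairs. Each pair is two raked legs of 33×51 mm section (51 mm along y) splaying symmetrically in x. Each leg rises 700 mm vertically over 240 mm of horizontal reach and is 740 mm long along its own axis. Every leg's outer bottom edge rests on the floor and its outer top edge meets a bottom edge of the beam — the left legs (tilting toward +x) meet the beam's −x bottom edge, the right legs (their mirror images, tilting toward −x) meet its +x bottom edge — so the leg tops tuck under the beam, the beam's underside is 700 mm above the floor, and the feet are 550 mm apart outside-to-outside with the beam centred between them. The two leg pairs are set in 75 mm from either end of the beam.


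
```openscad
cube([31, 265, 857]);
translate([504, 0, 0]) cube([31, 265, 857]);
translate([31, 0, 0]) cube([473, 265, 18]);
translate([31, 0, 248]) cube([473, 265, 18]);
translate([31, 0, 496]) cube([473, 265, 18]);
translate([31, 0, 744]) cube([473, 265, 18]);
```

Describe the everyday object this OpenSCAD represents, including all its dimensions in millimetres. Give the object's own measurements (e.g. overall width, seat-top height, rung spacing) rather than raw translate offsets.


An open bookshelf. Two side panels, each 31 mm thick, 265 mm deep and 857 mm tall, stand 535 mm apart (outside-to-outside). Between them sit 4 shelves, each 18 mm thick and 265 mm deep, spanning the full gap between the sides. The bottom shelf rests on the floor (its underside at z = 0) and the clear gap between one shelf's top and the next shelf's underside is 230 mm.


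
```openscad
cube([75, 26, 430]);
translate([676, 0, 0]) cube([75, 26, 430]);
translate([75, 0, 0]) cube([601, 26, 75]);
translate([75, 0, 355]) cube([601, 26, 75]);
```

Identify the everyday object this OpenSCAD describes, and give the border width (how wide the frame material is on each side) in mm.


A picture frame. The border width is 75 mm.

Four thin pieces enclosing a rectangular opening — a picture frame. The two full-height stiles are 430 mm tall; the top rail sits at z = 355 and is 75 mm tall, so the border above the opening is 430 − 355 = 75 mm, matching the stile x-width.


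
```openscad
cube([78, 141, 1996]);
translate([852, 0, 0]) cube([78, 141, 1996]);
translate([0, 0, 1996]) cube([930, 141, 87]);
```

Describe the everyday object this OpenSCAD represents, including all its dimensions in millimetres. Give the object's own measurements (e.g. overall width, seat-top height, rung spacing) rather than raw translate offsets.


A door frame. The clear opening is 774 mm wide and 1996 mm high. Two 78 mm wide jambs, 141 mm deep, stand either side of the opening from the floor to the top of the opening. A 87 mm thick head sits across the top of both jambs, spanning the full outside width of the frame.


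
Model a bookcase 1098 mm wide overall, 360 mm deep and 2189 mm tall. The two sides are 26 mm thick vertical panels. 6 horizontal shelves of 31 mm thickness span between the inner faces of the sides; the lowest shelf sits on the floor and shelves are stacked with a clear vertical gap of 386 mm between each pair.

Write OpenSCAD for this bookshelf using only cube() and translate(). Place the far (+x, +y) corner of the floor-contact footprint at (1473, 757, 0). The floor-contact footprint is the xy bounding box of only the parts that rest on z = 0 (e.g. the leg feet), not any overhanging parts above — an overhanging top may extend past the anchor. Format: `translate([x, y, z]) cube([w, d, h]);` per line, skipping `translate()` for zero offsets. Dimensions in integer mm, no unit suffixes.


translate([375, 397, 0]) cube([26, 360, 2189]);
translate([1447, 397, 0]) cube([26, 360, 2189]);
translate([401, 397, 0]) cube([1046, 360, 31]);
translate([401, 397, 417]) cube([1046, 360, 31]);
translate([401, 397, 834]) cube([1046, 360, 31]);
translate([401, 397, 1251]) cube([1046, 360, 31]);
translate([401, 397, 1668]) cube([1046, 360, 31]);
translate([401, 397, 2085]) cube([1046, 360, 31]);


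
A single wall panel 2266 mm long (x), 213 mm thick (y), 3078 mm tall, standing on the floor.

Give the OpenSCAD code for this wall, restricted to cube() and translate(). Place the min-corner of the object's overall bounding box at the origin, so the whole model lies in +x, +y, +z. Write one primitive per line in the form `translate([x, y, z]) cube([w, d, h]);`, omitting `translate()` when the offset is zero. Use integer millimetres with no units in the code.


cube([2266, 213, 3078]);


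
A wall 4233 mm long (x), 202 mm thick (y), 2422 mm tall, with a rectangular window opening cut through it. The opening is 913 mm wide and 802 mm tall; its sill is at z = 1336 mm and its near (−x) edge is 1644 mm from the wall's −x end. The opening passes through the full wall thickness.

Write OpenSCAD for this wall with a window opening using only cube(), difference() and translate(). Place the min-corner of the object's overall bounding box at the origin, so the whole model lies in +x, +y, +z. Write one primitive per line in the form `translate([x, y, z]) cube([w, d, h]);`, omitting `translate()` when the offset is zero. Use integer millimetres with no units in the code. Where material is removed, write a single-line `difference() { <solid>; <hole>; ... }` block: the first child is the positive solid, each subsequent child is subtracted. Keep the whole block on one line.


difference() { cube([4233, 202, 2422]); translate([1644, 0, 1336]) cube([913, 202, 802]); }


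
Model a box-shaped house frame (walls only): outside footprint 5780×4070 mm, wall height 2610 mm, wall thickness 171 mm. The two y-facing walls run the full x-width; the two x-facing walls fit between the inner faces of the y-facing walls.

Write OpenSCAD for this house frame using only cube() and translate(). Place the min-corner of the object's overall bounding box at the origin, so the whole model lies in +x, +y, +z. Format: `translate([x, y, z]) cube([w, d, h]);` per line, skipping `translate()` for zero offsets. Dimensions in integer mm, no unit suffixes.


cube([5780, 171, 2610]);
translate([0, 3899, 0]) cube([5780, 171, 2610]);
translate([0, 171, 0]) cube([171, 3728, 2610]);
translate([5609, 171, 0]) cube([171, 3728, 2610]);


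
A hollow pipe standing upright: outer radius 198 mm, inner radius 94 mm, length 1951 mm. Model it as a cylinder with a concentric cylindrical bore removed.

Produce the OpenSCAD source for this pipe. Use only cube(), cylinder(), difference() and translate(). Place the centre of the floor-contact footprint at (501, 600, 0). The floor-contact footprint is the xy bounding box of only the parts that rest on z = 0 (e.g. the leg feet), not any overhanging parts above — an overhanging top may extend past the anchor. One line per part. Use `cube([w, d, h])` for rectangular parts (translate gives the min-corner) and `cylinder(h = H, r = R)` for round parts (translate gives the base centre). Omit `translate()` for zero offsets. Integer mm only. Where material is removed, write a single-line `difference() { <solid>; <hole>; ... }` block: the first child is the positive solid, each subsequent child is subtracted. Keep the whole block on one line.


difference() { translate([501, 600, 0]) cylinder(h = 1951, r = 198); translate([501, 600, 0]) cylinder(h = 1951, r = 94); }


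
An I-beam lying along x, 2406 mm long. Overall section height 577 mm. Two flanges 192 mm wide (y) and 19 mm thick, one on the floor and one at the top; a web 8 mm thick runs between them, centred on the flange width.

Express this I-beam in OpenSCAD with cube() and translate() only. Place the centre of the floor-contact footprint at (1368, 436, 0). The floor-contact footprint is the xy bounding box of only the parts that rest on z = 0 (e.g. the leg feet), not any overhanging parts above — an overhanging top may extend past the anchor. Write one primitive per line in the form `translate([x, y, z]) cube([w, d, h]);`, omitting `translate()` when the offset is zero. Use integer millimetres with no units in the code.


translate([165, 340, 0]) cube([2406, 192, 19]);
translate([165, 432, 19]) cube([2406, 8, 539]);
translate([165, 340, 558]) cube([2406, 192, 19]);


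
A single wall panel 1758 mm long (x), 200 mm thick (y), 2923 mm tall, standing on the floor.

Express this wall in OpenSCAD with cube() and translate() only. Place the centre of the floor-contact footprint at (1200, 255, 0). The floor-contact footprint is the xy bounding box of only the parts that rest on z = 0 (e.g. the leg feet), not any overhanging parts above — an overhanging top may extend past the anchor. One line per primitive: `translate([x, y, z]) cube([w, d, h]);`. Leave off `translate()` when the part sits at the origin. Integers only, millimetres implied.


translate([321, 155, 0]) cube([1758, 200, 2923]);


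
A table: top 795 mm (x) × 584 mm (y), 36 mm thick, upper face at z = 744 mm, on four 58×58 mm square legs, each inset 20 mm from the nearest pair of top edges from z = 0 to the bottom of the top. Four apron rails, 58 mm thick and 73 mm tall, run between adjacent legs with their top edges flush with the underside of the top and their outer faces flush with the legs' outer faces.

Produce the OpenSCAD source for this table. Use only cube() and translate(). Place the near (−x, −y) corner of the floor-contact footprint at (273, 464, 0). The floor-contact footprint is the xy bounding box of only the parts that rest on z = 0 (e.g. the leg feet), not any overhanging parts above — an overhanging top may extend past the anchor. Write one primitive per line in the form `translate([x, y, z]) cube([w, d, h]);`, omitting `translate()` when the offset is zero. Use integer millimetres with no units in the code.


translate([253, 444, 708]) cube([795, 584, 36]);
translate([273, 464, 0]) cube([58, 58, 708]);
translate([970, 464, 0]) cube([58, 58, 708]);
translate([273, 950, 0]) cube([58, 58, 708]);
translate([970, 950, 0]) cube([58, 58, 708]);
translate([331, 464, 635]) cube([639, 58, 73]);
translate([331, 950, 635]) cube([639, 58, 73]);
translate([273, 522, 635]) cube([58, 428, 73]);
translate([970, 522, 635]) cube([58, 428, 73]);


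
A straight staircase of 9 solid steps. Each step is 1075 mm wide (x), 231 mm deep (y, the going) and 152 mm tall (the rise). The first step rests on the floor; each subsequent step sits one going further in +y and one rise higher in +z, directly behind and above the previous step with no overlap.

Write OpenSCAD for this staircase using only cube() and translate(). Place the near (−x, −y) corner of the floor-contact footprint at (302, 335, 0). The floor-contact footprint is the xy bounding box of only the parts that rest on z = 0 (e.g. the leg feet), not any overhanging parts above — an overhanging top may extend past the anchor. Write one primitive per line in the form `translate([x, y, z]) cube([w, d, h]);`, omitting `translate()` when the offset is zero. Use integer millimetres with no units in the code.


translate([302, 335, 0]) cube([1075, 231, 152]);
translate([302, 566, 152]) cube([1075, 231, 152]);
translate([302, 797, 304]) cube([1075, 231, 152]);
translate([302, 1028, 456]) cube([1075, 231, 152]);
translate([302, 1259, 608]) cube([1075, 231, 152]);
translate([302, 1490, 760]) cube([1075, 231, 152]);
translate([302, 1721, 912]) cube([1075, 231, 152]);
translate([302, 1952, 1064]) cube([1075, 231, 152]);
translate([302, 2183, 1216]) cube([1075, 231, 152]);


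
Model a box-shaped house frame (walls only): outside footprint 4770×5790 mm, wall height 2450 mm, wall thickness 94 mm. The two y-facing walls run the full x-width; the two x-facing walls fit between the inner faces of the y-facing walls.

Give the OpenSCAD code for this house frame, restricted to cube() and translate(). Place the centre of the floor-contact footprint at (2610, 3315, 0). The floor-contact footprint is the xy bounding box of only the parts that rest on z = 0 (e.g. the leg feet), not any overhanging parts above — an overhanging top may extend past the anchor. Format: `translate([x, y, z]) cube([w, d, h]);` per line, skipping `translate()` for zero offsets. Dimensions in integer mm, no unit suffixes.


translate([225, 420, 0]) cube([4770, 94, 2450]);
translate([225, 6116, 0]) cube([4770, 94, 2450]);
translate([225, 514, 0]) cube([94, 5602, 2450]);
translate([4901, 514, 0]) cube([94, 5602, 2450]);


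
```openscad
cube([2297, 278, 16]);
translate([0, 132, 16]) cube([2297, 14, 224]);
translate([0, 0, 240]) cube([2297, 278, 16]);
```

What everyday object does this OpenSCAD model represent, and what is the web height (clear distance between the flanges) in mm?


An I-beam. The web height is 224 mm.

Two wide flanges with a thin centred web — an I-beam. Overall 256 mm minus two 16 mm flanges gives a web of 256 − 2·16 = 224 mm.


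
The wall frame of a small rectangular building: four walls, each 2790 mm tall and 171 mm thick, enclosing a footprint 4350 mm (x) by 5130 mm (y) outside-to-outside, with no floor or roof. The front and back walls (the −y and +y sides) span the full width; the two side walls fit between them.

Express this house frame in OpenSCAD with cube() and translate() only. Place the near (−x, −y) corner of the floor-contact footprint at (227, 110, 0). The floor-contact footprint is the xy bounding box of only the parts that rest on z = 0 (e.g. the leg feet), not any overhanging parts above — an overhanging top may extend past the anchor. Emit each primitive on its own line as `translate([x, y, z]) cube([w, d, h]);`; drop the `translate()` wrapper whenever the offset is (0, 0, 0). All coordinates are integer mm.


translate([227, 110, 0]) cube([4350, 171, 2790]);
translate([227, 5069, 0]) cube([4350, 171, 2790]);
translate([227, 281, 0]) cube([171, 4788, 2790]);
translate([4406, 281, 0]) cube([171, 4788, 2790]);


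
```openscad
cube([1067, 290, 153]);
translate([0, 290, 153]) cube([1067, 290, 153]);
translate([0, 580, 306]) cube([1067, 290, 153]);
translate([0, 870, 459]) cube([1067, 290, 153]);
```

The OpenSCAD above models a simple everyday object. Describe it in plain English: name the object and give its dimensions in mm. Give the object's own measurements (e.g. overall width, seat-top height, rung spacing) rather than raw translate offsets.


A straight staircase of 4 solid steps. Each step is 1067 mm wide (x), 290 mm deep (y, the going) and 153 mm tall (the rise). The first step rests on the floor; each subsequent step sits one going further in +y and one rise higher in +z, directly behind and above the previous step with no overlap.


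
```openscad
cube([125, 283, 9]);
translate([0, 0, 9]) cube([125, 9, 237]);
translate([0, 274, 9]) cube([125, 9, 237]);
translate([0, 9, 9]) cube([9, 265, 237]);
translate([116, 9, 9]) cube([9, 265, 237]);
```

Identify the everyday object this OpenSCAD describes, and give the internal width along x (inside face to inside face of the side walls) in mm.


An open box. The internal width is 107 mm.

A 125×283 base slab with four walls standing on it — an open box. The base is 125 mm wide and the walls are 9 mm thick, so the internal width is 125 − 2 × 9 = 107 mm.


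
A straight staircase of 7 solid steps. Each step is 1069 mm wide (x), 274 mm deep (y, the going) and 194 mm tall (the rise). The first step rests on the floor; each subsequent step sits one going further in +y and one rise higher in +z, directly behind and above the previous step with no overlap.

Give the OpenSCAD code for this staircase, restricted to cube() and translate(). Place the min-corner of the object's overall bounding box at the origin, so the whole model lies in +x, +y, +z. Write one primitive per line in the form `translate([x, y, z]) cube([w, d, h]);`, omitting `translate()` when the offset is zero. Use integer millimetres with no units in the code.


cube([1069, 274, 194]);
translate([0, 274, 194]) cube([1069, 274, 194]);
translate([0, 548, 388]) cube([1069, 274, 194]);
translate([0, 822, 582]) cube([1069, 274, 194]);
translate([0, 1096, 776]) cube([1069, 274, 194]);
translate([0, 1370, 970]) cube([1069, 274, 194]);
translate([0, 1644, 1164]) cube([1069, 274, 194]);


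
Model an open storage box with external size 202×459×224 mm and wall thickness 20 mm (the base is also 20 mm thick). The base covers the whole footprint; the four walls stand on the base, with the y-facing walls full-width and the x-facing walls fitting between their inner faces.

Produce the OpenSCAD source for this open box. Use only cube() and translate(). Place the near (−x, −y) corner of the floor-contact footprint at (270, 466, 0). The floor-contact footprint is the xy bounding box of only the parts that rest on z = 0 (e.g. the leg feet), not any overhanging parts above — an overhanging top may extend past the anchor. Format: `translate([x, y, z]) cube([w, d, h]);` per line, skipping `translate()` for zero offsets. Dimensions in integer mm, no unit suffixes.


translate([270, 466, 0]) cube([202, 459, 20]);
translate([270, 466, 20]) cube([202, 20, 204]);
translate([270, 905, 20]) cube([202, 20, 204]);
translate([270, 486, 20]) cube([20, 419, 204]);
translate([452, 486, 20]) cube([20, 419, 204]);


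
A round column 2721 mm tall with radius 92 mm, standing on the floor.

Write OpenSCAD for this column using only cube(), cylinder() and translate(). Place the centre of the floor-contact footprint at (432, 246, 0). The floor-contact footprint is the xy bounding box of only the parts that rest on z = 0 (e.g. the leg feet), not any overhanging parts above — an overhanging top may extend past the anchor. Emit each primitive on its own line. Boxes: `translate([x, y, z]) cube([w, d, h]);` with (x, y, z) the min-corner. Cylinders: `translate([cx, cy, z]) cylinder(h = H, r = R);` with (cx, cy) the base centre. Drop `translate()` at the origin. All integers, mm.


translate([432, 246, 0]) cylinder(h = 2721, r = 92);


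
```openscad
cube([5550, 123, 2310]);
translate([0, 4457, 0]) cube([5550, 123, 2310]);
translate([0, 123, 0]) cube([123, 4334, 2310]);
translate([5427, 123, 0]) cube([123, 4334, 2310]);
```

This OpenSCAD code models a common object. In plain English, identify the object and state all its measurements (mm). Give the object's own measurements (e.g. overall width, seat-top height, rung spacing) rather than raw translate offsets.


The wall frame of a small rectangular building: four walls, each 2310 mm tall and 123 mm thick, enclosing a footprint 5550 mm (x) by 4580 mm (y) outside-to-outside, with no floor or roof. The front and back walls (the −y and +y sides) span the full width; the two side walls fit between them.


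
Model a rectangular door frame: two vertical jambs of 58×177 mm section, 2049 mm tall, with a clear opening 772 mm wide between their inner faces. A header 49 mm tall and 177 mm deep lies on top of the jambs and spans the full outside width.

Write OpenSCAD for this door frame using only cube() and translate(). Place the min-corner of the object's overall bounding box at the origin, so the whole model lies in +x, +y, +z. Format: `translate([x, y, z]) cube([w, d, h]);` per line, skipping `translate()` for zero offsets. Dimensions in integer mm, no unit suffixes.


cube([58, 177, 2049]);
translate([830, 0, 0]) cube([58, 177, 2049]);
translate([0, 0, 2049]) cube([888, 177, 49]);


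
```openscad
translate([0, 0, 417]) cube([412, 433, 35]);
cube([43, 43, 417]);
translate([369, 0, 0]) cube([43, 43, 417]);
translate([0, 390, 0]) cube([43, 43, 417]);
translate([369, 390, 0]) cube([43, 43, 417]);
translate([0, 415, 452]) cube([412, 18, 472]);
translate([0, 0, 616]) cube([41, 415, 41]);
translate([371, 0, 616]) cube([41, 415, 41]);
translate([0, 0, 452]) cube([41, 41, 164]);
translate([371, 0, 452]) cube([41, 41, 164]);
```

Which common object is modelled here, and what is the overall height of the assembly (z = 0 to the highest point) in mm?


A chair. The overall height is 924 mm.

A slab on four corner posts with a tall panel at the back — a chair. The seat slab sits at z = 417 with thickness 35, and the 472 mm backrest starts at the seat top, so the overall height is 417 + 35 + 472 = 924 mm.


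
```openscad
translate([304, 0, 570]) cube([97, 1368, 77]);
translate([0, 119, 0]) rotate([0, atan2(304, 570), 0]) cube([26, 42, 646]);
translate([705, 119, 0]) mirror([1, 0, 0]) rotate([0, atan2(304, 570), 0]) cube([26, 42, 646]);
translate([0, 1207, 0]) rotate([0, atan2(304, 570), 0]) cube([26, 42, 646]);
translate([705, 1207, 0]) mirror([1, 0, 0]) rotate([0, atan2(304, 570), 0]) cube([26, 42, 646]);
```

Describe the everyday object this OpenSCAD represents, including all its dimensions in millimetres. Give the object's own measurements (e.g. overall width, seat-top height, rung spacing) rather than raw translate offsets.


A sawhorse. A 97×1368×77 mm beam (x, y, z) sits on two A-frame leg pairs. Each pair is two raked legs of 26×42 mm section (42 mm along y) splaying symmetrically in x. Each leg rises 570 mm vertically over 304 mm of horizontal reach and is 646 mm long along its own axis. Every leg's outer bottom edge rests on the floor and its outer top edge meets a bottom edge of the beam — the left legs (tilting toward +x) meet the beam's −x bottom edge, the right legs (their mirror images, tilting toward −x) meet its +x bottom edge — so the leg tops tuck under the beam, the beam's underside is 570 mm above the floor, and the feet are 705 mm apart outside-to-outside with the beam centred between them. The two leg pairs are set in 119 mm from either end of the beam.


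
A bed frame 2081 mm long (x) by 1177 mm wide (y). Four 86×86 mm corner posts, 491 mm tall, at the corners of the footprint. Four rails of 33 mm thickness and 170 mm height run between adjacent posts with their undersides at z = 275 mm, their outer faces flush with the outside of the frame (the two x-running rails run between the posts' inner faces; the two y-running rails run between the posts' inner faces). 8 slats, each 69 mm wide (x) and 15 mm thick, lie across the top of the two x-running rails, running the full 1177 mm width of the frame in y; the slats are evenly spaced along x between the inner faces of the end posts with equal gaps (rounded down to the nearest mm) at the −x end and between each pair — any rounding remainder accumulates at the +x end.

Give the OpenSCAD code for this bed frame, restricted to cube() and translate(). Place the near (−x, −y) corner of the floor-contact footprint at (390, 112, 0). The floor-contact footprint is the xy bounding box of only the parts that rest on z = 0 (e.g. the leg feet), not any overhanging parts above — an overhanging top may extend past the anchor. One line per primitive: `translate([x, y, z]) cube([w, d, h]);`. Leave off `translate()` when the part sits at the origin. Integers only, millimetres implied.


translate([390, 112, 0]) cube([86, 86, 491]);
translate([390, 1203, 0]) cube([86, 86, 491]);
translate([2385, 112, 0]) cube([86, 86, 491]);
translate([2385, 1203, 0]) cube([86, 86, 491]);
translate([476, 112, 275]) cube([1909, 33, 170]);
translate([476, 1256, 275]) cube([1909, 33, 170]);
translate([390, 198, 275]) cube([33, 1005, 170]);
translate([2438, 198, 275]) cube([33, 1005, 170]);
translate([626, 112, 445]) cube([69, 1177, 15]);
translate([845, 112, 445]) cube([69, 1177, 15]);
translate([1064, 112, 445]) cube([69, 1177, 15]);
translate([1283, 112, 445]) cube([69, 1177, 15]);
translate([1502, 112, 445]) cube([69, 1177, 15]);
translate([1721, 112, 445]) cube([69, 1177, 15]);
translate([1940, 112, 445]) cube([69, 1177, 15]);
translate([2159, 112, 445]) cube([69, 1177, 15]);


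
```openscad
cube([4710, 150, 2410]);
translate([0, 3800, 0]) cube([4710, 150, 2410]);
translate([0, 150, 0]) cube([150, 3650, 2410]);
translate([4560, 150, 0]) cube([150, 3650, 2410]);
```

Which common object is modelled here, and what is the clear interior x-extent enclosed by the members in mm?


A house (or room) frame. The interior width is 4410 mm.

Four 2410 mm walls enclosing a rectangle with no floor or roof — a room or house frame. Outside width is 4710 mm and wall thickness is 150 mm, so the interior width is 4710 − 2 × 150 = 4410 mm.


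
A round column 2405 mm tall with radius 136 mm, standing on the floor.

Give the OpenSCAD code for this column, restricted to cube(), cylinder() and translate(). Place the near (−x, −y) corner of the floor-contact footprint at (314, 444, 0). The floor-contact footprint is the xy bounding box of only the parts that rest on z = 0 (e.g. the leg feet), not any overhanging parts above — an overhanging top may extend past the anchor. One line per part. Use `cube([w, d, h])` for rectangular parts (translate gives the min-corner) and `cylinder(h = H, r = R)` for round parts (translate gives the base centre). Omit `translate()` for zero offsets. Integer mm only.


translate([450, 580, 0]) cylinder(h = 2405, r = 136);


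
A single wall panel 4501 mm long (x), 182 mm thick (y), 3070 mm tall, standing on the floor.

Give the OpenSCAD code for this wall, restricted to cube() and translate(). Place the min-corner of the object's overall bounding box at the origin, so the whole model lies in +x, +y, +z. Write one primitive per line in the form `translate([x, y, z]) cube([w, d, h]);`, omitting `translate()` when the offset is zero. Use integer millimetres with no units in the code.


cube([4501, 182, 3070]);


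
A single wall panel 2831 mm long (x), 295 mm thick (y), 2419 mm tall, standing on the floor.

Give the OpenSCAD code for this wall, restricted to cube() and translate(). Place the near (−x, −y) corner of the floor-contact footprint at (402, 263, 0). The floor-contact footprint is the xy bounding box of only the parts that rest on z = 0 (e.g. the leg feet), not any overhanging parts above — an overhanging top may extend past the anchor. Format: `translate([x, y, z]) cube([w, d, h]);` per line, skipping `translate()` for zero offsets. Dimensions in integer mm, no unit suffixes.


translate([402, 263, 0]) cube([2831, 295, 2419]);


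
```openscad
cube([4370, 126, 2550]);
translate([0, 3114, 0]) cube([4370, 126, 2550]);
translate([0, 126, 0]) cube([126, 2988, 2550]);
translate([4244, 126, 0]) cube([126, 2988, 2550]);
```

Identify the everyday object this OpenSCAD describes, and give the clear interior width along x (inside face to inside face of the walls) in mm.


A house (or room) frame. The interior width is 4118 mm.

Four 2550 mm walls enclosing a rectangle with no floor or roof — a room or house frame. Outside width is 4370 mm and wall thickness is 126 mm, so the interior width is 4370 − 2 × 126 = 4118 mm.
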